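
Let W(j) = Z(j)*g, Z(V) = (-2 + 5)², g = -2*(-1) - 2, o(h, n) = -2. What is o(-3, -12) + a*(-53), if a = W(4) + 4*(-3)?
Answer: 634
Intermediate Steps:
g = 0 (g = 2 - 2 = 0)
Z(V) = 9 (Z(V) = 3² = 9)
W(j) = 0 (W(j) = 9*0 = 0)
a = -12 (a = 0 + 4*(-3) = 0 - 12 = -12)
o(-3, -12) + a*(-53) = -2 - 12*(-53) = -2 + 636 = 634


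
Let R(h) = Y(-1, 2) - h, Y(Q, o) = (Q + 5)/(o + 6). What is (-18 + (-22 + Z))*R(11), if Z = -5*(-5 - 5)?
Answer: -105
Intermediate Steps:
Y(Q, o) = (5 + Q)/(6 + o)
Z = 50 (Z = -5*(-10) = 50)
R(h) = 1/2 - h (R(h) = (5 - 1)/(6 + 2) - h = 4/8 - h = (1/8)*4 - h = 1/2 - h)
(-18 + (-22 + Z))*R(11) = (-18 + (-22 + 50))*(1/2 - 1*11) = (-18 + 28)*(1/2 - 11) = 10*(-21/2) = -105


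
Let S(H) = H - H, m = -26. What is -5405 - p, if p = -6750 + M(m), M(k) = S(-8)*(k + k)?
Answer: 1345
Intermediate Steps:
S(H) = 0
M(k) = 0 (M(k) = 0*(k + k) = 0*(2*k) = 0)
p = -6750 (p = -6750 + 0 = -6750)
-5405 - p = -5405 - 1*(-6750) = -5405 + 6750 = 1345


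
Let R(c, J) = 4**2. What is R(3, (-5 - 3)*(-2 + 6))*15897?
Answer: 254352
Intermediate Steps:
R(c, J) = 16
R(3, (-5 - 3)*(-2 + 6))*15897 = 16*15897 = 254352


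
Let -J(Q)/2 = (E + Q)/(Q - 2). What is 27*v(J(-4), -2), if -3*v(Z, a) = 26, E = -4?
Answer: -234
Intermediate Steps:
J(Q) = -2*(-4 + Q)/(-2 + Q) (J(Q) = -2*(-4 + Q)/(Q - 2) = -2*(-4 + Q)/(-2 + Q))
v(Z, a) = -26/3 (v(Z, a) = -⅓*26 = -26/3)
27*v(J(-4), -2) = 27*(-26/3) = -234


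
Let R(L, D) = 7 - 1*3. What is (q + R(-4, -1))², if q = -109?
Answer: 11025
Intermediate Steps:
R(L, D) = 4 (R(L, D) = 7 - 3 = 4)
(q + R(-4, -1))² = (-109 + 4)² = (-105)² = 11025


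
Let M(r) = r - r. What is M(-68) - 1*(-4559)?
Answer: 4559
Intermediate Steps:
M(r) = 0
M(-68) - 1*(-4559) = 0 - 1*(-4559) = 0 + 4559 = 4559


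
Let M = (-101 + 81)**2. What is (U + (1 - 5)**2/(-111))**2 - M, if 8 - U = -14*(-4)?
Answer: 23629936/12321 ≈ 1917.9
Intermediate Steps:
U = -48 (U = 8 - (-14)*(-4) = 8 - 1*56 = 8 - 56 = -48)
M = 400 (M = (-20)**2 = 400)
(U + (1 - 5)**2/(-111))**2 - M = (-48 + (1 - 5)**2/(-111))**2 - 1*400 = (-48 + (-4)**2*(-1/111))**2 - 400 = (-48 + 16*(-1/111))**2 - 400 = (-48 - 16/111)**2 - 400 = (-5344/111)**2 - 400 = 28558336/12321 - 400 = 23629936/12321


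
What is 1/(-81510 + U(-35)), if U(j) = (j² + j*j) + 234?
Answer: -1/78826 ≈ -1.2686e-5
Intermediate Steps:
U(j) = 234 + 2*j² (U(j) = (j² + j²) + 234 = 2*j² + 234 = 234 + 2*j²)
1/(-81510 + U(-35)) = 1/(-81510 + (234 + 2*(-35)²)) = 1/(-81510 + (234 + 2*1225)) = 1/(-81510 + (234 + 2450)) = 1/(-81510 + 2684) = 1/(-78826) = -1/78826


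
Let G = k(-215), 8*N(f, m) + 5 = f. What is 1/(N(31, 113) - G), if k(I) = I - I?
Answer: 4/13 ≈ 0.30769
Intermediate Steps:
k(I) = 0
N(f, m) = -5/8 + f/8
G = 0
1/(N(31, 113) - G) = 1/((-5/8 + (⅛)*31) - 1*0) = 1/((-5/8 + 31/8) + 0) = 1/(13/4 + 0) = 1/(13/4) = 4/13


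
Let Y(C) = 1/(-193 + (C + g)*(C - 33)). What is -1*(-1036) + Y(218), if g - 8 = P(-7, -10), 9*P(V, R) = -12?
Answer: 128578999/124111 ≈ 1036.0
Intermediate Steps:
P(V, R) = -4/3 (P(V, R) = (⅑)*(-12) = -4/3)
g = 20/3 (g = 8 - 4/3 = 20/3 ≈ 6.6667)
Y(C) = 1/(-193 + (-33 + C)*(20/3 + C)) (Y(C) = 1/(-193 + (C + 20/3)*(C - 33)) = 1/(-193 + (20/3 + C)*(-33 + C)) = 1/(-193 + (-33 + C)*(20/3 + C)))
-1*(-1036) + Y(218) = -1*(-1036) + 3/(-1239 - 79*218 + 3*218²) = 1036 + 3/(-1239 - 17222 + 3*47524) = 1036 + 3/(-1239 - 17222 + 142572) = 1036 + 3/124111 = 128578999/124111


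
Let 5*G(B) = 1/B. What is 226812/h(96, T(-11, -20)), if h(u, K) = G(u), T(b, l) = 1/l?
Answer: 108869760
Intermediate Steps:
G(B) = 1/(5*B)
h(u, K) = 1/(5*u)
226812/h(96, T(-11, -20)) = 226812/(((⅕)/96)) = 226812/(((⅕)*(1/96))) = 226812/(1/480) = 226812*480 = 108869760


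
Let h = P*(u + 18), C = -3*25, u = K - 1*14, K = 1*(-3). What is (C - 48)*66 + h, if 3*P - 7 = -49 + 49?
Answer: -24347/3 ≈ -8115.7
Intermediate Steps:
K = -3
P = 7/3 (P = 7/3 + (-49 + 49)/3 = 7/3 + (⅓)*0 = 7/3 + 0 = 7/3 ≈ 2.3333)
u = -17 (u = -3 - 1*14 = -3 - 14 = -17)
C = -75
h = 7/3 (h = 7*(-17 + 18)/3 = (7/3)*1 = 7/3 ≈ 2.3333)
(C - 48)*66 + h = (-75 - 48)*66 + 7/3 = -123*66 + 7/3 = -8118 + 7/3 = -24347/3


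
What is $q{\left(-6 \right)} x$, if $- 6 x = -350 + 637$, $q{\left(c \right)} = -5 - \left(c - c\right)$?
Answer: $\frac{1435}{6} \approx 239.17$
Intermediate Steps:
$q{\left(c \right)} = -5$ ($q{\left(c \right)} = -5 - 0 = -5 + 0 = -5$)
$x = - \frac{287}{6}$ ($x = - \frac{-350 + 637}{6} = \left(- \frac{1}{6}\right) 287 = - \frac{287}{6} \approx -47.833$)
$q{\left(-6 \right)} x = \left(-5\right) \left(- \frac{287}{6}\right) = \frac{1435}{6}$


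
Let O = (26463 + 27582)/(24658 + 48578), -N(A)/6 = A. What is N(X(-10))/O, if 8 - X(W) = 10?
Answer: 97648/6005 ≈ 16.261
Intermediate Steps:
X(W) = -2 (X(W) = 8 - 1*10 = 8 - 10 = -2)
N(A) = -6*A
O = 18015/24412 (O = 54045/73236 = 54045*(1/73236) = 18015/24412 ≈ 0.73796)
N(X(-10))/O = (-6*(-2))/(18015/24412) = 12*(24412/18015) = 97648/6005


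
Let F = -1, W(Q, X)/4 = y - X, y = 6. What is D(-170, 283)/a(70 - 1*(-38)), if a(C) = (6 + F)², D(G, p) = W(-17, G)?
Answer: 704/25 ≈ 28.160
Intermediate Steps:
W(Q, X) = 24 - 4*X (W(Q, X) = 4*(6 - X) = 24 - 4*X)
D(G, p) = 24 - 4*G
a(C) = 25 (a(C) = (6 - 1)² = 5² = 25)
D(-170, 283)/a(70 - 1*(-38)) = (24 - 4*(-170))/25 = (24 + 680)*(1/25) = 704*(1/25) = 704/25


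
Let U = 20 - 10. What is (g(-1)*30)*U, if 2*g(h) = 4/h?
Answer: -600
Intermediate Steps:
U = 10
g(h) = 2/h (g(h) = (4/h)/2 = 2/h)
(g(-1)*30)*U = ((2/(-1))*30)*10 = ((2*(-1))*30)*10 = -2*30*10 = -60*10 = -600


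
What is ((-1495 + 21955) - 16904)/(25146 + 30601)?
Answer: 3556/55747 ≈ 0.063788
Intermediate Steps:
((-1495 + 21955) - 16904)/(25146 + 30601) = (20460 - 16904)/55747 = 3556*(1/55747) = 3556/55747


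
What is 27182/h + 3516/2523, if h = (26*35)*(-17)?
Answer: -2364611/6505135 ≈ -0.36350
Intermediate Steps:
h = -15470 (h = 910*(-17) = -15470)
27182/h + 3516/2523 = 27182/(-15470) + 3516/2523 = 27182*(-1/15470) + 3516*(1/2523) = -13591/7735 + 1172/841 = -2364611/6505135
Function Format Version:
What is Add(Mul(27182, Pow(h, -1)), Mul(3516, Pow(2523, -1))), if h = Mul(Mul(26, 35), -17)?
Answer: Rational(-2364611, 6505135) ≈ -0.36350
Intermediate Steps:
h = -15470 (h = Mul(910, -17) = -15470)
Add(Mul(27182, Pow(h, -1)), Mul(3516, Pow(2523, -1))) = Add(Mul(27182, Pow(-15470, -1)), Mul(3516, Pow(2523, -1))) = Add(Mul(27182, Rational(-1, 15470)), Mul(3516, Rational(1, 2523))) = Add(Rational(-13591, 7735), Rational(1172, 841)) = Rational(-2364611, 6505135)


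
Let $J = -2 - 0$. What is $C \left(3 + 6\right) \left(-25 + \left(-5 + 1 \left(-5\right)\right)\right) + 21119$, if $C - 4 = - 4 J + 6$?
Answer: $15449$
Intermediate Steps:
$J = -2$ ($J = -2 + 0 = -2$)
$C = 18$ ($C = 4 + \left(\left(-4\right) \left(-2\right) + 6\right) = 4 + \left(8 + 6\right) = 4 + 14 = 18$)
$C \left(3 + 6\right) \left(-25 + \left(-5 + 1 \left(-5\right)\right)\right) + 21119 = 18 \left(3 + 6\right) \left(-25 + \left(-5 + 1 \left(-5\right)\right)\right) + 21119 = 18 \cdot 9 \left(-25 - 10\right) + 21119 = 162 \left(-25 - 10\right) + 21119 = 162 \left(-35\right) + 21119 = -5670 + 21119 = 15449$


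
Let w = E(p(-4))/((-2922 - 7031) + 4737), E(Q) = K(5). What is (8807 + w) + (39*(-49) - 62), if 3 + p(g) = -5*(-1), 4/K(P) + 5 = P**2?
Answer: 178230719/26080 ≈ 6834.0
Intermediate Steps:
K(P) = 4/(-5 + P**2)
p(g) = 2 (p(g) = -3 - 5*(-1) = -3 + 5 = 2)
E(Q) = 1/5 (E(Q) = 4/(-5 + 5**2) = 4/(-5 + 25) = 4/20 = 4*(1/20) = 1/5)
w = -1/26080 (w = 1/(5*((-2922 - 7031) + 4737)) = 1/(5*(-9953 + 4737)) = (1/5)/(-5216) = (1/5)*(-1/5216) = -1/26080 ≈ -3.8344e-5)
(8807 + w) + (39*(-49) - 62) = (8807 - 1/26080) + (39*(-49) - 62) = 229686559/26080 + (-1911 - 62) = 229686559/26080 - 1973 = 178230719/26080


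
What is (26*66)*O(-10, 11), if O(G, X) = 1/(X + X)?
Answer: 78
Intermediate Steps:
O(G, X) = 1/(2*X)
(26*66)*O(-10, 11) = (26*66)*((1/2)/11) = 1716*((1/2)*(1/11)) = 1716*(1/22) = 78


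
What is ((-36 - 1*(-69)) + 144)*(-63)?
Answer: -11151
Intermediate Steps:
((-36 - 1*(-69)) + 144)*(-63) = ((-36 + 69) + 144)*(-63) = (33 + 144)*(-63) = 177*(-63) = -11151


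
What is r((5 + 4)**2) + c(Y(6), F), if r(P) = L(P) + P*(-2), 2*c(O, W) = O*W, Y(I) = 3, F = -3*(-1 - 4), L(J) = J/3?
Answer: -225/2 ≈ -112.50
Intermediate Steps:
L(J) = J/3 (L(J) = J*(1/3) = J/3)
F = 15 (F = -3*(-5) = 15)
c(O, W) = O*W/2 (c(O, W) = (O*W)/2 = O*W/2)
r(P) = -5*P/3 (r(P) = P/3 + P*(-2) = P/3 - 2*P = -5*P/3)
r((5 + 4)**2) + c(Y(6), F) = -5*(5 + 4)**2/3 + (1/2)*3*15 = -5/3*9**2 + 45/2 = -5/3*81 + 45/2 = -135 + 45/2 = -225/2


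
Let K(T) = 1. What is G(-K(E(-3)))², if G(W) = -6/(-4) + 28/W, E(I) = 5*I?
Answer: 2809/4 ≈ 702.25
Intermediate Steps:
G(W) = 3/2 + 28/W (G(W) = -6*(-¼) + 28/W = 3/2 + 28/W)
G(-K(E(-3)))² = (3/2 + 28/((-1*1)))² = (3/2 + 28/(-1))² = (3/2 + 28*(-1))² = (3/2 - 28)² = (-53/2)² = 2809/4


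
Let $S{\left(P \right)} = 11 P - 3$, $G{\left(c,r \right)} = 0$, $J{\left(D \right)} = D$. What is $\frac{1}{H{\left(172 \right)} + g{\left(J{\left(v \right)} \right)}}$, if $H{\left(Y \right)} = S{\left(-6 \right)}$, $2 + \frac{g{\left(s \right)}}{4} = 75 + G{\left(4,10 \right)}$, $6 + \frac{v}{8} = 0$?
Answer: $\frac{1}{223} \approx 0.0044843$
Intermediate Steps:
$v = -48$ ($v = -48 + 8 \cdot 0 = -48 + 0 = -48$)
$g{\left(s \right)} = 292$ ($g{\left(s \right)} = -8 + 4 \left(75 + 0\right) = -8 + 4 \cdot 75 = -8 + 300 = 292$)
$S{\left(P \right)} = -3 + 11 P$
$H{\left(Y \right)} = -69$ ($H{\left(Y \right)} = -3 + 11 \left(-6\right) = -3 - 66 = -69$)
$\frac{1}{H{\left(172 \right)} + g{\left(J{\left(v \right)} \right)}} = \frac{1}{-69 + 292} = \frac{1}{223}$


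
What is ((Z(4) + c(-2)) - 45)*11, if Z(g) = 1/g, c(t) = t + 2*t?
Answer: -2233/4 ≈ -558.25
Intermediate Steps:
c(t) = 3*t
((Z(4) + c(-2)) - 45)*11 = ((1/4 + 3*(-2)) - 45)*11 = ((1/4 - 6) - 45)*11 = (-23/4 - 45)*11 = -203/4*11 = -2233/4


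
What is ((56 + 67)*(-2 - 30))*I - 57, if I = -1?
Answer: 3879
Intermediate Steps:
((56 + 67)*(-2 - 30))*I - 57 = ((56 + 67)*(-2 - 30))*(-1) - 57 = (123*(-32))*(-1) - 57 = -3936*(-1) - 57 = 3936 - 57 = 3879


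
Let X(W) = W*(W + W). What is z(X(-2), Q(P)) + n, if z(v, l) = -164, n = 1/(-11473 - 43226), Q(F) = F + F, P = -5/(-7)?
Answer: -8970637/54699 ≈ -164.00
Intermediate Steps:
X(W) = 2*W**2 (X(W) = W*(2*W) = 2*W**2)
P = 5/7 (P = -5*(-1/7) = 5/7 ≈ 0.71429)
Q(F) = 2*F
n = -1/54699 (n = 1/(-54699) = -1/54699 ≈ -1.8282e-5)
z(X(-2), Q(P)) + n = -164 - 1/54699 = -8970637/54699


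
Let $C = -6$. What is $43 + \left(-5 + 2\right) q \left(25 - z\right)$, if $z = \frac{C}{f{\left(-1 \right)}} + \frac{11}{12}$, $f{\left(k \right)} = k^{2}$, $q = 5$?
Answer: $- \frac{1633}{4} \approx -408.25$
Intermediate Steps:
$z = - \frac{61}{12}$ ($z = - \frac{6}{\left(-1\right)^{2}} + \frac{11}{12} = - \frac{6}{1} + 11 \cdot \frac{1}{12} = \left(-6\right) 1 + \frac{11}{12} = -6 + \frac{11}{12} = - \frac{61}{12} \approx -5.0833$)
$43 + \left(-5 + 2\right) q \left(25 - z\right) = 43 + \left(-5 + 2\right) 5 \left(25 - - \frac{61}{12}\right) = 43 + \left(-3\right) 5 \left(25 + \frac{61}{12}\right) = 43 - \frac{1805}{4} = - \frac{1633}{4}$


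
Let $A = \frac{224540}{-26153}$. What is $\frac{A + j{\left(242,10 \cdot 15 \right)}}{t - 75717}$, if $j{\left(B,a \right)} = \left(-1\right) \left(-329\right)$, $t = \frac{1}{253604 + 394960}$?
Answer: $- \frac{5434834661508}{1284303750081211} \approx -0.0042317$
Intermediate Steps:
$A = - \frac{224540}{26153}$ ($A = 224540 \left(- \frac{1}{26153}\right) = - \frac{224540}{26153} \approx -8.5856$)
$t = \frac{1}{648564} \approx 1.5419 \cdot 10^{-6}$
$j{\left(B,a \right)} = 329$
$\frac{A + j{\left(242,10 \cdot 15 \right)}}{t - 75717} = \frac{- \frac{224540}{26153} + 329}{\frac{1}{648564} - 75717} = \frac{8379797}{26153 \left(- \frac{49107320387}{648564}\right)} = \frac{8379797}{26153} \left(- \frac{648564}{49107320387}\right) = - \frac{5434834661508}{1284303750081211}$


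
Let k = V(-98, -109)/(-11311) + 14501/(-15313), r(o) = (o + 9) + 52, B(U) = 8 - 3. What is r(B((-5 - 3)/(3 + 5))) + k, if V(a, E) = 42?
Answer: 11266888681/173205343 ≈ 65.049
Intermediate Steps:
B(U) = 5
r(o) = 61 + o (r(o) = (9 + o) + 52 = 61 + o)
k = -164663957/173205343 (k = 42/(-11311) + 14501/(-15313) = 42*(-1/11311) + 14501*(-1/15313) = -42/11311 - 14501/15313 = -164663957/173205343 ≈ -0.95069)
r(B((-5 - 3)/(3 + 5))) + k = (61 + 5) - 164663957/173205343 = 66 - 164663957/173205343 = 11266888681/173205343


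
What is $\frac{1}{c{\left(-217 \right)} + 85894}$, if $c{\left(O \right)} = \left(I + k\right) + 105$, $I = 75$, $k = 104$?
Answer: $\frac{1}{86178} \approx 1.1604 \cdot 10^{-5}$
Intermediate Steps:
$c{\left(O \right)} = 284$ ($c{\left(O \right)} = \left(75 + 104\right) + 105 = 179 + 105 = 284$)
$\frac{1}{c{\left(-217 \right)} + 85894} = \frac{1}{284 + 85894} = \frac{1}{86178}$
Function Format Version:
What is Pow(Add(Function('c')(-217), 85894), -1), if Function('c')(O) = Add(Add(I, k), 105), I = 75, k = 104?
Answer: Rational(1, 86178) ≈ 1.1604e-5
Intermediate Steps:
Function('c')(O) = 284 (Function('c')(O) = Add(Add(75, 104), 105) = Add(179, 105) = 284)
Pow(Add(Function('c')(-217), 85894), -1) = Pow(Add(284, 85894), -1) = Pow(86178, -1) = Rational(1, 86178)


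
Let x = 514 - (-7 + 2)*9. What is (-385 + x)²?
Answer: 30276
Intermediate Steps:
x = 559 (x = 514 - (-5)*9 = 514 - 1*(-45) = 514 + 45 = 559)
(-385 + x)² = (-385 + 559)² = 174² = 30276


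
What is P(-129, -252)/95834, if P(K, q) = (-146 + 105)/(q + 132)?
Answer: 41/11500080 ≈ 3.5652e-6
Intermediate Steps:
P(K, q) = -41/(132 + q)
P(-129, -252)/95834 = -41/(132 - 252)/95834 = -41/(-120)*(1/95834) = -41*(-1/120)*(1/95834) = (41/120)*(1/95834) = 41/11500080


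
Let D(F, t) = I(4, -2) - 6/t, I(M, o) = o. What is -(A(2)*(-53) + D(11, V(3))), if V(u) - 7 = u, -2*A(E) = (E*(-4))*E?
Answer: 2133/5 ≈ 426.60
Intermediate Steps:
A(E) = 2*E² (A(E) = -E*(-4)*E/2 = -(-4*E)*E/2 = -(-2)*E² = 2*E²)
V(u) = 7 + u
D(F, t) = -2 - 6/t
-(A(2)*(-53) + D(11, V(3))) = -((2*2²)*(-53) + (-2 - 6/(7 + 3))) = -((2*4)*(-53) + (-2 - 6/10)) = -(8*(-53) + (-2 - 6*⅒)) = -(-424 + (-2 - ⅗)) = -(-424 - 13/5) = -1*(-2133/5) = 2133/5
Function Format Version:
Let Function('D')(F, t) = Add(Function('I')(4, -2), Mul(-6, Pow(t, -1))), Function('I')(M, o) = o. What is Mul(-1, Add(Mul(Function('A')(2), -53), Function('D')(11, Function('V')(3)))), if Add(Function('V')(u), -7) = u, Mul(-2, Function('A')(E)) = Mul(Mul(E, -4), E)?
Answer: Rational(2133, 5) ≈ 426.60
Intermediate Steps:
Function('A')(E) = Mul(2, Pow(E, 2)) (Function('A')(E) = Mul(Rational(-1, 2), Mul(Mul(E, -4), E)) = Mul(Rational(-1, 2), Mul(Mul(-4, E), E)) = Mul(Rational(-1, 2), Mul(-4, Pow(E, 2))) = Mul(2, Pow(E, 2)))
Function('V')(u) = Add(7, u)
Function('D')(F, t) = Add(-2, Mul(-6, Pow(t, -1)))
Mul(-1, Add(Mul(Function('A')(2), -53), Function('D')(11, Function('V')(3)))) = Mul(-1, Add(Mul(Mul(2, Pow(2, 2)), -53), Add(-2, Mul(-6, Pow(Add(7, 3), -1))))) = Mul(-1, Add(Mul(Mul(2, 4), -53), Add(-2, Mul(-6, Pow(10, -1))))) = Mul(-1, Add(Mul(8, -53), Add(-2, Mul(-6, Rational(1, 10))))) = Mul(-1, Add(-424, Add(-2, Rational(-3, 5)))) = Mul(-1, Add(-424, Rational(-13, 5))) = Mul(-1, Rational(-2133, 5)) = Rational(2133, 5)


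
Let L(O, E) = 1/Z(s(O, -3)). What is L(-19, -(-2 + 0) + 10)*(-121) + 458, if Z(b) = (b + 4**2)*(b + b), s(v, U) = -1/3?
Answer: 44141/94 ≈ 469.58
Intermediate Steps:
s(v, U) = -1/3 (s(v, U) = -1*1/3 = -1/3)
Z(b) = 2*b*(16 + b) (Z(b) = (b + 16)*(2*b) = (16 + b)*(2*b) = 2*b*(16 + b))
L(O, E) = -9/94 (L(O, E) = 1/(2*(-1/3)*(16 - 1/3)) = 1/(2*(-1/3)*(47/3)) = 1/(-94/9) = -9/94)
L(-19, -(-2 + 0) + 10)*(-121) + 458 = -9/94*(-121) + 458 = 1089/94 + 458 = 44141/94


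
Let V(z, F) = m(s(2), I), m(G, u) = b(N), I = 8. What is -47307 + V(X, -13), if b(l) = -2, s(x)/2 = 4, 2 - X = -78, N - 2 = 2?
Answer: -47309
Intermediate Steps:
N = 4 (N = 2 + 2 = 4)
X = 80 (X = 2 - 1*(-78) = 2 + 78 = 80)
s(x) = 8 (s(x) = 2*4 = 8)
m(G, u) = -2
V(z, F) = -2
-47307 + V(X, -13) = -47307 - 2 = -47309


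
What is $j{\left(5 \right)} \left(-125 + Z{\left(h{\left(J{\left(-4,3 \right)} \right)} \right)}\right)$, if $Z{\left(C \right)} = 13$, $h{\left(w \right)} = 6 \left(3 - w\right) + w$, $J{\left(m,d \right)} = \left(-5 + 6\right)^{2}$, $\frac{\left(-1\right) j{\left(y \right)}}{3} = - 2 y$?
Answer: $-3360$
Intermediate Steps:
$j{\left(y \right)} = 6 y$ ($j{\left(y \right)} = - 3 \left(- 2 y\right) = 6 y$)
$J{\left(m,d \right)} = 1$ ($J{\left(m,d \right)} = 1^{2} = 1$)
$h{\left(w \right)} = 18 - 5 w$ ($h{\left(w \right)} = \left(18 - 6 w\right) + w = 18 - 5 w$)
$j{\left(5 \right)} \left(-125 + Z{\left(h{\left(J{\left(-4,3 \right)} \right)} \right)}\right) = 6 \cdot 5 \left(-125 + 13\right) = 30 \left(-112\right) = -3360$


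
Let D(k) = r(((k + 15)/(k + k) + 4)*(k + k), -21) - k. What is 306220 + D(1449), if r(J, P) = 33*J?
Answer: 735619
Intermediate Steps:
D(k) = -k + 66*k*(4 + (15 + k)/(2*k)) (D(k) = 33*(((k + 15)/(k + k) + 4)*(k + k)) - k = 33*(((15 + k)/((2*k)) + 4)*(2*k)) - k = 33*(((15 + k)*(1/(2*k)) + 4)*(2*k)) - k = 33*(((15 + k)/(2*k) + 4)*(2*k)) - k = 33*((4 + (15 + k)/(2*k))*(2*k)) - k = 33*(2*k*(4 + (15 + k)/(2*k))) - k = 66*k*(4 + (15 + k)/(2*k)) - k = -k + 66*k*(4 + (15 + k)/(2*k)))
306220 + D(1449) = 306220 + (495 + 296*1449) = 306220 + (495 + 428904) = 306220 + 429399 = 735619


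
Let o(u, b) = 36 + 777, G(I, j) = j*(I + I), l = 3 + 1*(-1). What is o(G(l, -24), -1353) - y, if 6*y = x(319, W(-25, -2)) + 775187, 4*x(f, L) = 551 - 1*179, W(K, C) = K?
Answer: -385201/3 ≈ -1.2840e+5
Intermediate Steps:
x(f, L) = 93 (x(f, L) = (551 - 1*179)/4 = (551 - 179)/4 = (¼)*372 = 93)
l = 2 (l = 3 - 1 = 2)
G(I, j) = 2*I*j (G(I, j) = j*(2*I) = 2*I*j)
o(u, b) = 813
y = 387640/3 (y = (93 + 775187)/6 = (⅙)*775280 = 387640/3 ≈ 1.2921e+5)
o(G(l, -24), -1353) - y = 813 - 1*387640/3 = 813 - 387640/3 = -385201/3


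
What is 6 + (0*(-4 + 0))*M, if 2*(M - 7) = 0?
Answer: 6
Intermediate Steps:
M = 7 (M = 7 + (½)*0 = 7 + 0 = 7)
6 + (0*(-4 + 0))*M = 6 + (0*(-4 + 0))*7 = 6 + (0*(-4))*7 = 6 + 0*7 = 6 + 0 = 6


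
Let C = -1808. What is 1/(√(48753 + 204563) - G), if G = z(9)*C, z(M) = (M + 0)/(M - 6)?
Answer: 1356/7291615 - √63329/14583230 ≈ 0.00016871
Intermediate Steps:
z(M) = M/(-6 + M)
G = -5424 (G = (9/(-6 + 9))*(-1808) = (9/3)*(-1808) = (9*(⅓))*(-1808) = 3*(-1808) = -5424)
1/(√(48753 + 204563) - G) = 1/(√(48753 + 204563) - 1*(-5424)) = 1/(√253316 + 5424) = 1/(2*√63329 + 5424) = 1/(5424 + 2*√63329)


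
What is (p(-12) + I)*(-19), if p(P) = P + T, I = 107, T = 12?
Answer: -2033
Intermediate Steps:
p(P) = 12 + P (p(P) = P + 12 = 12 + P)
(p(-12) + I)*(-19) = ((12 - 12) + 107)*(-19) = (0 + 107)*(-19) = 107*(-19) = -2033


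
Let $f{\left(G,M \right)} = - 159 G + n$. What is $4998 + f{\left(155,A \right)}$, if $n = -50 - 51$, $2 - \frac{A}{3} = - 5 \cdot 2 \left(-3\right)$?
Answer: $-19748$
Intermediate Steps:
$A = -84$ ($A = 6 - 3 \left(- 5 \cdot 2 \left(-3\right)\right) = 6 - 3 \left(\left(-5\right) \left(-6\right)\right) = 6 - 90 = -84$)
$n = -101$
$f{\left(G,M \right)} = -101 - 159 G$ ($f{\left(G,M \right)} = - 159 G - 101 = -101 - 159 G$)
$4998 + f{\left(155,A \right)} = 4998 - 24746 = -19748$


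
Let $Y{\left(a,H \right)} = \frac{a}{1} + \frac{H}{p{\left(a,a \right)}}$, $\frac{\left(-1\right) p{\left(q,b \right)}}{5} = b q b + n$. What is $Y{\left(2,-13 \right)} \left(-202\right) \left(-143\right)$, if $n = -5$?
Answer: $\frac{1242098}{15} \approx 82807.0$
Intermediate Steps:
$p{\left(q,b \right)} = 25 - 5 q b^{2}$ ($p{\left(q,b \right)} = - 5 \left(b q b - 5\right) = - 5 \left(q b^{2} - 5\right) = - 5 \left(-5 + q b^{2}\right) = 25 - 5 q b^{2}$)
$Y{\left(a,H \right)} = a + \frac{H}{25 - 5 a^{3}}$ ($Y{\left(a,H \right)} = \frac{a}{1} + \frac{H}{25 - 5 a a^{2}} = a 1 + \frac{H}{25 - 5 a^{3}} = a + \frac{H}{25 - 5 a^{3}}$)
$Y{\left(2,-13 \right)} \left(-202\right) \left(-143\right) = \frac{\left(- \frac{1}{5}\right) \left(-13\right) + 2 \left(-5 + 2^{3}\right)}{-5 + 2^{3}} \left(-202\right) \left(-143\right) = \frac{\frac{13}{5} + 2 \left(-5 + 8\right)}{-5 + 8} \left(-202\right) \left(-143\right) = \frac{\frac{13}{5} + 2 \cdot 3}{3} \left(-202\right) \left(-143\right) = \frac{\frac{13}{5} + 6}{3} \left(-202\right) \left(-143\right) = \frac{1}{3} \cdot \frac{43}{5} \left(-202\right) \left(-143\right) = \frac{43}{15} \left(-202\right) \left(-143\right) = \left(- \frac{8686}{15}\right) \left(-143\right) = \frac{1242098}{15}$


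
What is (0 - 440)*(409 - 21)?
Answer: -170720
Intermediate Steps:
(0 - 440)*(409 - 21) = -440*388 = -170720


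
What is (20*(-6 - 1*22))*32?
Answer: -17920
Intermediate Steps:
(20*(-6 - 1*22))*32 = (20*(-6 - 22))*32 = (20*(-28))*32 = -560*32 = -17920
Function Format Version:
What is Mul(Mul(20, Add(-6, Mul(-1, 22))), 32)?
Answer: -17920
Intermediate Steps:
Mul(Mul(20, Add(-6, Mul(-1, 22))), 32) = Mul(Mul(20, Add(-6, -22)), 32) = Mul(Mul(20, -28), 32) = Mul(-560, 32) = -17920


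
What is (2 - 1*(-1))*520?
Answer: 1560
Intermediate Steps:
(2 - 1*(-1))*520 = (2 + 1)*520 = 3*520 = 1560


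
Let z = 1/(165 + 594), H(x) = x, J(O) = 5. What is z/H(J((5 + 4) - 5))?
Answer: 1/3795 ≈ 0.00026350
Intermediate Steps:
z = 1/759 ≈ 0.0013175
z/H(J((5 + 4) - 5)) = (1/759)/5 = (1/759)*(⅕) = 1/3795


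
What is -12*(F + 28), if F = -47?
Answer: 228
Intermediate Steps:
-12*(F + 28) = -12*(-47 + 28) = -12*(-19) = 228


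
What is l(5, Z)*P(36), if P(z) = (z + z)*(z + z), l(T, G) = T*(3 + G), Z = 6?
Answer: 233280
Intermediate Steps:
P(z) = 4*z**2 (P(z) = (2*z)*(2*z) = 4*z**2)
l(5, Z)*P(36) = (5*(3 + 6))*(4*36**2) = (5*9)*(4*1296) = 45*5184 = 233280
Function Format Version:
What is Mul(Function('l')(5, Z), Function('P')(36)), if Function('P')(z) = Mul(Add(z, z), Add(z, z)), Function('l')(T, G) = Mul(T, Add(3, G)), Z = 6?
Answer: 233280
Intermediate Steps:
Function('P')(z) = Mul(4, Pow(z, 2)) (Function('P')(z) = Mul(Mul(2, z), Mul(2, z)) = Mul(4, Pow(z, 2)))
Mul(Function('l')(5, Z), Function('P')(36)) = Mul(Mul(5, Add(3, 6)), Mul(4, Pow(36, 2))) = Mul(Mul(5, 9), Mul(4, 1296)) = Mul(45, 5184) = 233280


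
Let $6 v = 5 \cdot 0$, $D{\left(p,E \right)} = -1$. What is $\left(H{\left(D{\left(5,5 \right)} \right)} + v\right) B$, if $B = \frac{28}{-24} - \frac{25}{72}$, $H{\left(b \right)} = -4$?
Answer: $\frac{109}{18} \approx 6.0556$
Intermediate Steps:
$B = - \frac{109}{72}$ ($B = 28 \left(- \frac{1}{24}\right) - \frac{25}{72} = - \frac{7}{6} - \frac{25}{72} = - \frac{109}{72} \approx -1.5139$)
$v = 0$ ($v = \frac{5 \cdot 0}{6} = \frac{1}{6} \cdot 0 = 0$)
$\left(H{\left(D{\left(5,5 \right)} \right)} + v\right) B = \left(-4 + 0\right) \left(- \frac{109}{72}\right) = \left(-4\right) \left(- \frac{109}{72}\right) = \frac{109}{18}$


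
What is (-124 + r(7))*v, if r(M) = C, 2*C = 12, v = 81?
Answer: -9558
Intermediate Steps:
C = 6 (C = (½)*12 = 6)
r(M) = 6
(-124 + r(7))*v = (-124 + 6)*81 = -118*81 = -9558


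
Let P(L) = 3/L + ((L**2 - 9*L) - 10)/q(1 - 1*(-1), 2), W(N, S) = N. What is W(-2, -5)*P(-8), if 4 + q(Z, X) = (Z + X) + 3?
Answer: -333/4 ≈ -83.250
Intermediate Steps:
q(Z, X) = -1 + X + Z (q(Z, X) = -4 + ((Z + X) + 3) = -4 + ((X + Z) + 3) = -4 + (3 + X + Z) = -1 + X + Z)
P(L) = -10/3 - 3*L + 3/L + L**2/3 (P(L) = 3/L + ((L**2 - 9*L) - 10)/(-1 + 2 + (1 - 1*(-1))) = 3/L + (-10 + L**2 - 9*L)/(-1 + 2 + (1 + 1)) = 3/L + (-10 + L**2 - 9*L)/(-1 + 2 + 2) = 3/L + (-10 + L**2 - 9*L)/3 = 3/L + (-10 + L**2 - 9*L)*(1/3) = 3/L + (-10/3 - 3*L + L**2/3) = -10/3 - 3*L + 3/L + L**2/3)
W(-2, -5)*P(-8) = -2*(9 - 1*(-8)*(10 - 1*(-8)**2 + 9*(-8)))/(3*(-8)) = -2*(-1)*(9 - 1*(-8)*(10 - 1*64 - 72))/(3*8) = -2*(-1)*(9 - 1*(-8)*(10 - 64 - 72))/(3*8) = -2*(-1)*(9 - 1*(-8)*(-126))/(3*8) = -2*(-1)*(9 - 1008)/(3*8) = -2*(-1)*(-999)/(3*8) = -2*333/8 = -333/4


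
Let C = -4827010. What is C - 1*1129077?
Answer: -5956087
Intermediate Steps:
C - 1*1129077 = -4827010 - 1*1129077 = -4827010 - 1129077 = -5956087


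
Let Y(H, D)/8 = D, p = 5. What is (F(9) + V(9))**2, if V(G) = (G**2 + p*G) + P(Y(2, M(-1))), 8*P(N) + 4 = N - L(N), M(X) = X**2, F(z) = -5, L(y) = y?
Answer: 58081/4 ≈ 14520.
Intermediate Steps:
Y(H, D) = 8*D
P(N) = -1/2 (P(N) = -1/2 + (N - N)/8 = -1/2 + (1/8)*0 = -1/2 + 0 = -1/2)
V(G) = -1/2 + G**2 + 5*G (V(G) = (G**2 + 5*G) - 1/2 = -1/2 + G**2 + 5*G)
(F(9) + V(9))**2 = (-5 + (-1/2 + 9**2 + 5*9))**2 = (-5 + (-1/2 + 81 + 45))**2 = (-5 + 251/2)**2 = (241/2)**2 = 58081/4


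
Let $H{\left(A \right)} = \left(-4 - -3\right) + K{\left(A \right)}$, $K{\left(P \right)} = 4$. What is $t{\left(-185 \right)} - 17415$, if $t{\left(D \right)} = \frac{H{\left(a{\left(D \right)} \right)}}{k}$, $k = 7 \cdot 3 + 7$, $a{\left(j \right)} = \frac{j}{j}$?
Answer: $- \frac{487617}{28} \approx -17415.0$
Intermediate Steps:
$a{\left(j \right)} = 1$
$k = 28$ ($k = 21 + 7 = 28$)
$H{\left(A \right)} = 3$ ($H{\left(A \right)} = \left(-4 - -3\right) + 4 = \left(-4 + 3\right) + 4 = -1 + 4 = 3$)
$t{\left(D \right)} = \frac{3}{28}$
$t{\left(-185 \right)} - 17415 = \frac{3}{28} - 17415 = - \frac{487617}{28}$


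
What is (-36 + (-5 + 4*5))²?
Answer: 441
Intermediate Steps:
(-36 + (-5 + 4*5))² = (-36 + (-5 + 20))² = (-36 + 15)² = (-21)² = 441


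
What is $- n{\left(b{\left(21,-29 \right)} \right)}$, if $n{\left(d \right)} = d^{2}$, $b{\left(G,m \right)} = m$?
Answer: $-841$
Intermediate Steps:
$- n{\left(b{\left(21,-29 \right)} \right)} = - \left(-29\right)^{2} = \left(-1\right) 841 = -841$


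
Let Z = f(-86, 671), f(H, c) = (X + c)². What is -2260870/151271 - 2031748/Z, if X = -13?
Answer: -321554967597/16373724311 ≈ -19.638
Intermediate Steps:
f(H, c) = (-13 + c)²
Z = 432964 (Z = (-13 + 671)² = 658² = 432964)
-2260870/151271 - 2031748/Z = -2260870/151271 - 2031748/432964 = -2260870*1/151271 - 2031748*1/432964 = -2260870/151271 - 507937/108241 = -321554967597/16373724311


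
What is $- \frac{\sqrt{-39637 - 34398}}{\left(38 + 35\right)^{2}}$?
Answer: $- \frac{i \sqrt{74035}}{5329} \approx - 0.051059 i$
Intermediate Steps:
$- \frac{\sqrt{-39637 - 34398}}{\left(38 + 35\right)^{2}} = - \frac{\sqrt{-74035}}{73^{2}} = - \frac{i \sqrt{74035}}{5329}$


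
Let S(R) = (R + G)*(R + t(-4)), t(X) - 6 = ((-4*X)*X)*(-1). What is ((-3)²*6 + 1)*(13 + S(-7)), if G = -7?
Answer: -47795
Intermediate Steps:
t(X) = 6 + 4*X² (t(X) = 6 + ((-4*X)*X)*(-1) = 6 - 4*X²*(-1) = 6 + 4*X²)
S(R) = (-7 + R)*(70 + R) (S(R) = (R - 7)*(R + (6 + 4*(-4)²)) = (-7 + R)*(R + (6 + 4*16)) = (-7 + R)*(R + (6 + 64)) = (-7 + R)*(R + 70) = (-7 + R)*(70 + R))
((-3)²*6 + 1)*(13 + S(-7)) = ((-3)²*6 + 1)*(13 + (-490 + (-7)² + 63*(-7))) = (9*6 + 1)*(13 + (-490 + 49 - 441)) = (54 + 1)*(13 - 882) = 55*(-869) = -47795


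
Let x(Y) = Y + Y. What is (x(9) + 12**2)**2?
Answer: 26244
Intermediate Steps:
x(Y) = 2*Y
(x(9) + 12**2)**2 = (2*9 + 12**2)**2 = (18 + 144)**2 = 162**2 = 26244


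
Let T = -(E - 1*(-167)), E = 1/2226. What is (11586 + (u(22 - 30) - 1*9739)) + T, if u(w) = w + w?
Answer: 3704063/2226 ≈ 1664.0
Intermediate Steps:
u(w) = 2*w
E = 1/2226 ≈ 0.00044924
T = -371743/2226 (T = -(1/2226 - 1*(-167)) = -(1/2226 + 167) = -1*371743/2226 = -371743/2226 ≈ -167.00)
(11586 + (u(22 - 30) - 1*9739)) + T = (11586 + (2*(22 - 30) - 1*9739)) - 371743/2226 = (11586 + (2*(-8) - 9739)) - 371743/2226 = (11586 + (-16 - 9739)) - 371743/2226 = (11586 - 9755) - 371743/2226 = 1831 - 371743/2226 = 3704063/2226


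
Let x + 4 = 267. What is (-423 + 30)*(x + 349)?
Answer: -240516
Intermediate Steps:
x = 263 (x = -4 + 267 = 263)
(-423 + 30)*(x + 349) = (-423 + 30)*(263 + 349) = -393*612 = -240516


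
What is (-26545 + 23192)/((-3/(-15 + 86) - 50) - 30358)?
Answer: 238063/2158971 ≈ 0.11027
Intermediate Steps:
(-26545 + 23192)/((-3/(-15 + 86) - 50) - 30358) = -3353/((-3/71 - 50) - 30358) = -3353/(-3553/71 - 30358) = -3353/(-2158971/71) = -3353*(-71/2158971) = 238063/2158971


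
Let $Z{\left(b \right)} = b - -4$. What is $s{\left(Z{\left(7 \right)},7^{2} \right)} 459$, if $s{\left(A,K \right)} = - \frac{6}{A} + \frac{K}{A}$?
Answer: $\frac{19737}{11} \approx 1794.3$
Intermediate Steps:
$Z{\left(b \right)} = 4 + b$ ($Z{\left(b \right)} = b + 4 = 4 + b$)
$s{\left(Z{\left(7 \right)},7^{2} \right)} 459 = \frac{-6 + 7^{2}}{4 + 7} \cdot 459 = \frac{-6 + 49}{11} \cdot 459 = \frac{1}{11} \cdot 43 \cdot 459 = \frac{43}{11} \cdot 459 = \frac{19737}{11}$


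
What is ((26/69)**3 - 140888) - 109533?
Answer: -82265534713/328509 ≈ -2.5042e+5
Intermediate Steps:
((26/69)**3 - 140888) - 109533 = (17576/328509 - 140888) - 109533 = -46282958416/328509 - 109533 = -82265534713/328509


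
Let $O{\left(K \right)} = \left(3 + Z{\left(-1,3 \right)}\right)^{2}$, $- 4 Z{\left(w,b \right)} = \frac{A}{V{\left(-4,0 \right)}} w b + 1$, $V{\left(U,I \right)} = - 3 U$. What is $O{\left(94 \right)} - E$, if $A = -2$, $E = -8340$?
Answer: $\frac{534201}{64} \approx 8346.9$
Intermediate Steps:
$Z{\left(w,b \right)} = - \frac{1}{4} + \frac{b w}{24}$ ($Z{\left(w,b \right)} = - \frac{- \frac{2}{\left(-3\right) \left(-4\right)} w b + 1}{4} = - \frac{- \frac{2}{12} w b + 1}{4} = - \frac{\left(-2\right) \frac{1}{12} w b + 1}{4} = - \frac{- \frac{w}{6} b + 1}{4} = - \frac{- \frac{b w}{6} + 1}{4} = - \frac{1 - \frac{b w}{6}}{4} = - \frac{1}{4} + \frac{b w}{24}$)
$O{\left(K \right)} = \frac{441}{64}$ ($O{\left(K \right)} = \left(3 - \left(\frac{1}{4} - - \frac{1}{8}\right)\right)^{2} = \left(3 - \frac{3}{8}\right)^{2} = \left(\frac{21}{8}\right)^{2} = \frac{441}{64}$)
$O{\left(94 \right)} - E = \frac{441}{64} - -8340 = \frac{441}{64} + 8340 = \frac{534201}{64}$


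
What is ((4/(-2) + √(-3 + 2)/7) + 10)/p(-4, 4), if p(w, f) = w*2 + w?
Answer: -⅔ - I/84 ≈ -0.66667 - 0.011905*I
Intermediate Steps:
p(w, f) = 3*w (p(w, f) = 2*w + w = 3*w)
((4/(-2) + √(-3 + 2)/7) + 10)/p(-4, 4) = ((4/(-2) + √(-3 + 2)/7) + 10)/((3*(-4))) = ((4*(-½) + √(-1)*(⅐)) + 10)/(-12) = -((-2 + I*(⅐)) + 10)/12 = -((-2 + I/7) + 10)/12 = -(8 + I/7)/12 = -⅔ - I/84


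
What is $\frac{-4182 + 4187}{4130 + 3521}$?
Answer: $\frac{5}{7651} \approx 0.00065351$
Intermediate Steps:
$\frac{-4182 + 4187}{4130 + 3521} = \frac{5}{7651}$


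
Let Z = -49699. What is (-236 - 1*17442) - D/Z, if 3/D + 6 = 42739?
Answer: -37544313073823/2123787367 ≈ -17678.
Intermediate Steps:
D = 3/42733 (D = 3/(-6 + 42739) = 3/42733 ≈ 7.0203e-5)
(-236 - 1*17442) - D/Z = (-236 - 1*17442) - 3/(42733*(-49699)) = (-236 - 17442) - 3*(-1)/(42733*49699) = -17678 - 1*(-3/2123787367) = -17678 + 3/2123787367 = -37544313073823/2123787367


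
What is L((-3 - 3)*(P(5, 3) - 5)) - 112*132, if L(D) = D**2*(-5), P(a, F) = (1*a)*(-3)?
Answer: -86784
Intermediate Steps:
P(a, F) = -3*a (P(a, F) = a*(-3) = -3*a)
L(D) = -5*D**2
L((-3 - 3)*(P(5, 3) - 5)) - 112*132 = -5*(-3 - 3)**2*(-3*5 - 5)**2 - 112*132 = -5*36*(-15 - 5)**2 - 14784 = -5*(-6*(-20))**2 - 14784 = -5*120**2 - 14784 = -5*14400 - 14784 = -72000 - 14784 = -86784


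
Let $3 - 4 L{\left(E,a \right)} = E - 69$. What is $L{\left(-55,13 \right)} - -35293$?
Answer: $\frac{141299}{4} \approx 35325.0$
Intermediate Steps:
$L{\left(E,a \right)} = 18 - \frac{E}{4}$ ($L{\left(E,a \right)} = \frac{3}{4} - \frac{E - 69}{4} = \frac{3}{4} - \frac{-69 + E}{4} = \frac{3}{4} - \left(- \frac{69}{4} + \frac{E}{4}\right) = 18 - \frac{E}{4}$)
$L{\left(-55,13 \right)} - -35293 = \left(18 - - \frac{55}{4}\right) - -35293 = \left(18 + \frac{55}{4}\right) + 35293 = \frac{127}{4} + 35293 = \frac{141299}{4}$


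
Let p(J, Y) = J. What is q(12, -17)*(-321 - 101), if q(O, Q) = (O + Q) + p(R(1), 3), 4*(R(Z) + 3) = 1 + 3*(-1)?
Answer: 3587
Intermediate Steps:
R(Z) = -7/2 (R(Z) = -3 + (1 + 3*(-1))/4 = -3 + (1 - 3)/4 = -3 + (¼)*(-2) = -3 - ½ = -7/2)
q(O, Q) = -7/2 + O + Q (q(O, Q) = (O + Q) - 7/2 = -7/2 + O + Q)
q(12, -17)*(-321 - 101) = (-7/2 + 12 - 17)*(-321 - 101) = -17/2*(-422) = 3587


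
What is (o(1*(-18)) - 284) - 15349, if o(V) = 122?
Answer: -15511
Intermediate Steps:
(o(1*(-18)) - 284) - 15349 = (122 - 284) - 15349 = -162 - 15349 = -15511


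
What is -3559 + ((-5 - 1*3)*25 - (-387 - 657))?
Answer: -2715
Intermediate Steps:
-3559 + ((-5 - 1*3)*25 - (-387 - 657)) = -3559 + ((-5 - 3)*25 - 1*(-1044)) = -3559 + (-8*25 + 1044) = -3559 + (-200 + 1044) = -3559 + 844 = -2715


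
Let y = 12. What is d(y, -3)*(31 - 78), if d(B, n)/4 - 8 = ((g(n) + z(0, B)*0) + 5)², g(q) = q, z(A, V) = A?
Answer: -2256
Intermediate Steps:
d(B, n) = 32 + 4*(5 + n)² (d(B, n) = 32 + 4*((n + 0*0) + 5)² = 32 + 4*((n + 0) + 5)² = 32 + 4*(n + 5)² = 32 + 4*(5 + n)²)
d(y, -3)*(31 - 78) = (32 + 4*(5 - 3)²)*(31 - 78) = (32 + 4*2²)*(-47) = (32 + 4*4)*(-47) = (32 + 16)*(-47) = 48*(-47) = -2256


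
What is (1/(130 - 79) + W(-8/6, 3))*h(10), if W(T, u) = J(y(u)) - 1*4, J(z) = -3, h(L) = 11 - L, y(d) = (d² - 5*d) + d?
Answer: -356/51 ≈ -6.9804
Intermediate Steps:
y(d) = d² - 4*d
W(T, u) = -7 (W(T, u) = -3 - 1*4 = -3 - 4 = -7)
(1/(130 - 79) + W(-8/6, 3))*h(10) = (1/(130 - 79) - 7)*(11 - 1*10) = (1/51 - 7)*(11 - 10) = (1/51 - 7)*1 = -356/51*1 = -356/51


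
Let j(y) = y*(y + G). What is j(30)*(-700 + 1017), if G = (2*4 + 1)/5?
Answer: 302418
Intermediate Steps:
G = 9/5 (G = (8 + 1)*(⅕) = 9*(⅕) = 9/5 ≈ 1.8000)
j(y) = y*(9/5 + y) (j(y) = y*(y + 9/5) = y*(9/5 + y))
j(30)*(-700 + 1017) = ((⅕)*30*(9 + 5*30))*(-700 + 1017) = ((⅕)*30*(9 + 150))*317 = ((⅕)*30*159)*317 = 954*317 = 302418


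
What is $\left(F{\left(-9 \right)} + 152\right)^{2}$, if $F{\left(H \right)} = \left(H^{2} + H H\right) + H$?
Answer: $93025$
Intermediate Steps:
$F{\left(H \right)} = H + 2 H^{2}$ ($F{\left(H \right)} = \left(H^{2} + H^{2}\right) + H = 2 H^{2} + H = H + 2 H^{2}$)
$\left(F{\left(-9 \right)} + 152\right)^{2} = \left(- 9 \left(1 + 2 \left(-9\right)\right) + 152\right)^{2} = \left(- 9 \left(1 - 18\right) + 152\right)^{2} = \left(\left(-9\right) \left(-17\right) + 152\right)^{2} = \left(153 + 152\right)^{2} = 305^{2} = 93025$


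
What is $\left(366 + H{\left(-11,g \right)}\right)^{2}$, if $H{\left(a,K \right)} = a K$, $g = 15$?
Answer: $40401$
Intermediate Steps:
$H{\left(a,K \right)} = K a$
$\left(366 + H{\left(-11,g \right)}\right)^{2} = \left(366 + 15 \left(-11\right)\right)^{2} = \left(366 - 165\right)^{2} = 201^{2} = 40401$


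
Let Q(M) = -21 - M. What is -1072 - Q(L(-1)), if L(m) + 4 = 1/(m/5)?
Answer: -1060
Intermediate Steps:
L(m) = -4 + 5/m (L(m) = -4 + 1/(m/5) = -4 + 5/m)
-1072 - Q(L(-1)) = -1072 - (-21 - (-4 + 5/(-1))) = -1072 - (-21 - (-4 + 5*(-1))) = -1072 - (-21 - (-4 - 5)) = -1072 - (-21 - 1*(-9)) = -1072 - (-21 + 9) = -1072 - 1*(-12) = -1072 + 12 = -1060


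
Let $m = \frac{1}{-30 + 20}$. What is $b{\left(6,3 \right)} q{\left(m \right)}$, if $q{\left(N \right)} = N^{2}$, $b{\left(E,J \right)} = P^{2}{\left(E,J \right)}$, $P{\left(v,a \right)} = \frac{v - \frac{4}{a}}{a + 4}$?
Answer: $\frac{1}{225} \approx 0.0044444$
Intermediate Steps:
$P{\left(v,a \right)} = \frac{v - \frac{4}{a}}{4 + a}$
$m = - \frac{1}{10}$ ($m = \frac{1}{-10} = - \frac{1}{10} \approx -0.1$)
$b{\left(E,J \right)} = \frac{\left(-4 + E J\right)^{2}}{J^{2} \left(4 + J\right)^{2}}$ ($b{\left(E,J \right)} = \left(\frac{-4 + J E}{J \left(4 + J\right)}\right)^{2} = \left(\frac{-4 + E J}{J \left(4 + J\right)}\right)^{2} = \frac{\left(-4 + E J\right)^{2}}{J^{2} \left(4 + J\right)^{2}}$)
$b{\left(6,3 \right)} q{\left(m \right)} = \frac{\left(-4 + 6 \cdot 3\right)^{2}}{9 \left(4 + 3\right)^{2}} \left(- \frac{1}{10}\right)^{2} = \frac{\left(-4 + 18\right)^{2}}{9 \cdot 49} \cdot \frac{1}{100} = \frac{1}{9} \cdot 14^{2} \cdot \frac{1}{49} \cdot \frac{1}{100} = \frac{1}{9} \cdot 196 \cdot \frac{1}{49} \cdot \frac{1}{100} = \frac{4}{9} \cdot \frac{1}{100} = \frac{1}{225}$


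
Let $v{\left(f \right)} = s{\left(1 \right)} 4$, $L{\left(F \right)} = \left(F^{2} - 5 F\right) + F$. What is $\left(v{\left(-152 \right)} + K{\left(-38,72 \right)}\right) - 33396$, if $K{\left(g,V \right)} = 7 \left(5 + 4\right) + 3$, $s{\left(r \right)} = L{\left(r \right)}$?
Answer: $-33342$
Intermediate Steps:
$L{\left(F \right)} = F^{2} - 4 F$
$s{\left(r \right)} = r \left(-4 + r\right)$
$v{\left(f \right)} = -12$ ($v{\left(f \right)} = 1 \left(-4 + 1\right) 4 = 1 \left(-3\right) 4 = \left(-3\right) 4 = -12$)
$K{\left(g,V \right)} = 66$ ($K{\left(g,V \right)} = 7 \cdot 9 + 3 = 63 + 3 = 66$)
$\left(v{\left(-152 \right)} + K{\left(-38,72 \right)}\right) - 33396 = \left(-12 + 66\right) - 33396 = 54 - 33396 = -33342$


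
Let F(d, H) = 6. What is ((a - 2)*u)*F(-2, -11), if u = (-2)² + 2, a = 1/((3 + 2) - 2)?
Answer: -60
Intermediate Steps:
a = ⅓ (a = 1/(5 - 2) = 1/3 = ⅓ ≈ 0.33333)
u = 6 (u = 4 + 2 = 6)
((a - 2)*u)*F(-2, -11) = ((⅓ - 2)*6)*6 = -5/3*6*6 = -10*6 = -60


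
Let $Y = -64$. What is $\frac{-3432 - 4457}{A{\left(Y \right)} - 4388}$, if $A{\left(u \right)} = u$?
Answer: $\frac{1127}{636} \approx 1.772$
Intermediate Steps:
$\frac{-3432 - 4457}{A{\left(Y \right)} - 4388} = \frac{-3432 - 4457}{-64 - 4388} = - \frac{7889}{-4452} = \left(-7889\right) \left(- \frac{1}{4452}\right) = \frac{1127}{636}$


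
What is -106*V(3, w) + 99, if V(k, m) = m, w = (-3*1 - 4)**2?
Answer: -5095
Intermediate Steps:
w = 49 (w = (-3 - 4)**2 = (-7)**2 = 49)
-106*V(3, w) + 99 = -106*49 + 99 = -5194 + 99 = -5095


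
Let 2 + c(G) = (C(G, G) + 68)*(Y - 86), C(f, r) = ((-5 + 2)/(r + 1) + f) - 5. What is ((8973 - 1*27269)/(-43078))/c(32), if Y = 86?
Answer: -4574/21539 ≈ -0.21236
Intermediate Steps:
C(f, r) = -5 + f - 3/(1 + r) (C(f, r) = (-3/(1 + r) + f) - 5 = (f - 3/(1 + r)) - 5 = -5 + f - 3/(1 + r))
c(G) = -2 (c(G) = -2 + ((-8 + G - 5*G + G*G)/(1 + G) + 68)*(86 - 86) = -2 + ((-8 + G - 5*G + G**2)/(1 + G) + 68)*0 = -2 + ((-8 + G**2 - 4*G)/(1 + G) + 68)*0 = -2 + (68 + (-8 + G**2 - 4*G)/(1 + G))*0 = -2 + 0 = -2)
((8973 - 1*27269)/(-43078))/c(32) = ((8973 - 1*27269)/(-43078))/(-2) = ((8973 - 27269)*(-1/43078))*(-1/2) = -18296*(-1/43078)*(-1/2) = (9148/21539)*(-1/2) = -4574/21539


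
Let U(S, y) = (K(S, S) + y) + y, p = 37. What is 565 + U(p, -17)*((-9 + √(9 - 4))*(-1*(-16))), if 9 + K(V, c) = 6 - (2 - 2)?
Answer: 5893 - 592*√5 ≈ 4569.3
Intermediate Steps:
K(V, c) = -3 (K(V, c) = -9 + (6 - (2 - 2)) = -9 + (6 - 1*0) = -9 + (6 + 0) = -9 + 6 = -3)
U(S, y) = -3 + 2*y (U(S, y) = (-3 + y) + y = -3 + 2*y)
565 + U(p, -17)*((-9 + √(9 - 4))*(-1*(-16))) = 565 + (-3 + 2*(-17))*((-9 + √(9 - 4))*(-1*(-16))) = 565 + (-3 - 34)*((-9 + √5)*16) = 565 - 37*(-144 + 16*√5) = 565 + (5328 - 592*√5) = 5893 - 592*√5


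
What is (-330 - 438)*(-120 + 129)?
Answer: -6912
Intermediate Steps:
(-330 - 438)*(-120 + 129) = -768*9 = -6912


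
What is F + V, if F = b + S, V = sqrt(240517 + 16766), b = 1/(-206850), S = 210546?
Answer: 43551440099/206850 + 3*sqrt(28587) ≈ 2.1105e+5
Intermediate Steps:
b = -1/206850 ≈ -4.8344e-6
V = 3*sqrt(28587) (V = sqrt(257283) = 3*sqrt(28587) ≈ 507.23)
F = 43551440099/206850 (F = -1/206850 + 210546 = 43551440099/206850 ≈ 2.1055e+5)
F + V = 43551440099/206850 + 3*sqrt(28587)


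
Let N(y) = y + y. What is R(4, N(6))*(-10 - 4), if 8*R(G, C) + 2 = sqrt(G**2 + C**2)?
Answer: 7/2 - 7*sqrt(10) ≈ -18.636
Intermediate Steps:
N(y) = 2*y
R(G, C) = -1/4 + sqrt(C**2 + G**2)/8 (R(G, C) = -1/4 + sqrt(G**2 + C**2)/8 = -1/4 + sqrt(C**2 + G**2)/8)
R(4, N(6))*(-10 - 4) = (-1/4 + sqrt((2*6)**2 + 4**2)/8)*(-10 - 4) = (-1/4 + sqrt(12**2 + 16)/8)*(-14) = (-1/4 + sqrt(144 + 16)/8)*(-14) = (-1/4 + sqrt(160)/8)*(-14) = (-1/4 + (4*sqrt(10))/8)*(-14) = (-1/4 + sqrt(10)/2)*(-14) = 7/2 - 7*sqrt(10)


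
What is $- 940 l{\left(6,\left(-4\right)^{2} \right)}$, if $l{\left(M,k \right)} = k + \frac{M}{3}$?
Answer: $-16920$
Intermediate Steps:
$l{\left(M,k \right)} = k + \frac{M}{3}$ ($l{\left(M,k \right)} = k + M \frac{1}{3} = k + \frac{M}{3}$)
$- 940 l{\left(6,\left(-4\right)^{2} \right)} = - 940 \left(\left(-4\right)^{2} + \frac{1}{3} \cdot 6\right) = - 940 \left(16 + 2\right) = \left(-940\right) 18 = -16920$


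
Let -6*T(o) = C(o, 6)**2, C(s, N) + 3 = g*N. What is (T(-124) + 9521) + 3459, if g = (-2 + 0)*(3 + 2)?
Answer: 24637/2 ≈ 12319.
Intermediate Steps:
g = -10 (g = -2*5 = -10)
C(s, N) = -3 - 10*N
T(o) = -1323/2 (T(o) = -(-3 - 10*6)**2/6 = -(-3 - 60)**2/6 = -1/6*(-63)**2 = -1/6*3969 = -1323/2)
(T(-124) + 9521) + 3459 = (-1323/2 + 9521) + 3459 = 17719/2 + 3459 = 24637/2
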